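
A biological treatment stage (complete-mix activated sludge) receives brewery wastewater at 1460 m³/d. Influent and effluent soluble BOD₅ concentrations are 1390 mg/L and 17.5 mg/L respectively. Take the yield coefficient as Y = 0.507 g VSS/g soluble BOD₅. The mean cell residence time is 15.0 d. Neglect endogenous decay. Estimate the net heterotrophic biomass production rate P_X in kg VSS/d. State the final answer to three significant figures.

No decay correction is needed, so Y_obs = Y = 0.507.
Mass of soluble BOD₅ removed per day: Q(S₀ − S) = 1460 × 1372 g/m³ = 2004 kg/d.
So the net sludge growth is P_X = 0.5070 × 2004 = 1016 kg VSS/d.

P_X ≈ 1020 kg VSS/d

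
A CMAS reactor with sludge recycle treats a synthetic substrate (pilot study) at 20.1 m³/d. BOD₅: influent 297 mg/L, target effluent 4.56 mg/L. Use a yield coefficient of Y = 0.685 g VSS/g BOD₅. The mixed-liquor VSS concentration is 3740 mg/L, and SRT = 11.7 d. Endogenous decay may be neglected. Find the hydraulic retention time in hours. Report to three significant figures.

τ ≈ 15.0 h

With k_d = 0 the design equation reduces to V = Y Q (S₀−S) θ_c / X = 0.685 × 20.1 × (297 − 4.56) × 11.7 / 3740 = 12.60 m³.
Hydraulic retention time τ = V/Q = 12.60 / 20.1 = 0.6267 d = 15.04 h.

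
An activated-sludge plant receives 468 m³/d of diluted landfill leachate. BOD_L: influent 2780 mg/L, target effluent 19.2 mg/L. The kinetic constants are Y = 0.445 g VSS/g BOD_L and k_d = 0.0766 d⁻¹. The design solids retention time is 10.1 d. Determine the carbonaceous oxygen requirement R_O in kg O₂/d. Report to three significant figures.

R_O ≈ 832 kg O₂/d

Correct the yield for decay: Y_obs = Y/(1 + k_d θ_c) = 0.445 / (1 + 0.0766 × 10.1) = 0.445 / 1.774 = 0.2509.
Substrate removed = Q·(S₀ − S) = 468 m³/d × (2780 − 19.2) g/m³ = 1.29×10^6 g/d = 1292 kg/d.
Net sludge production P_X = 0.2509 × 1292 = 324.2 kg VSS/d.
R_O = Q·ΔS − 1.42 P_X = 1292 − 460.3 = 831.7 kg O₂/d.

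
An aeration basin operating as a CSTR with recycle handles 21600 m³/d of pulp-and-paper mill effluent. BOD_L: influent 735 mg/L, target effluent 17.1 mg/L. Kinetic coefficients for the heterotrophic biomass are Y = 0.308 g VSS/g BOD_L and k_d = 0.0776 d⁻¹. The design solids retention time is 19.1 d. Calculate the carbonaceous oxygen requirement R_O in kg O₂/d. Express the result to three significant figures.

Correct the yield for decay: Y_obs = Y/(1 + k_d θ_c) = 0.308 / (1 + 0.0776 × 19.1) = 0.308 / 2.482 = 0.1241.
Substrate removed = Q·(S₀ − S) = 21600 m³/d × (735 − 17.1) g/m³ = 1.55×10^7 g/d = 15507 kg/d.
Net sludge production P_X = 0.1241 × 15507 = 1924 kg VSS/d.
R_O = Q·ΔS − 1.42 P_X = 15507 − 2732 = 12774 kg O₂/d.

R_O ≈ 12800 kg O₂/d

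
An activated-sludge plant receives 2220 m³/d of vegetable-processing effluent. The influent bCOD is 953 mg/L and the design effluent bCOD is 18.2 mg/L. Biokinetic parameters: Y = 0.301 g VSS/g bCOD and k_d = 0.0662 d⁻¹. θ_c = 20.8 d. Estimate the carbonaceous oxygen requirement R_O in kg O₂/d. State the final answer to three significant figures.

R_O ≈ 1700 kg O₂/d

The observed yield is Y_obs = Y/(1 + k_d·θ_c) = 0.301 / (1 + 0.0662 × 20.8) = 0.301 / 2.377 = 0.1266 g VSS per g bCOD removed.
Substrate removed = Q·(S₀ − S) = 2220 m³/d × (953 − 18.2) g/m³ = 2.08×10^6 g/d = 2075 kg/d.
Net sludge production P_X = 0.1266 × 2075 = 262.8 kg VSS/d.
R_O = Q·ΔS − 1.42 P_X = 2075 − 373.2 = 1702 kg O₂/d.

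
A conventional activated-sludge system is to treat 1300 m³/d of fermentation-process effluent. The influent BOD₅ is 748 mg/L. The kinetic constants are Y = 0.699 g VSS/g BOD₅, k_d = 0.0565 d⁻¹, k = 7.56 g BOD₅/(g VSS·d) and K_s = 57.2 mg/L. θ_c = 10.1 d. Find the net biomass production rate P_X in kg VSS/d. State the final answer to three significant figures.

P_X ≈ 432 kg VSS/d

For a completely mixed reactor with recycle the Lawrence–McCarty relation gives S = K_s·(1 + k_d·θ_c) / [θ_c·(Y·k − k_d) − 1] = 57.2 × (1 + 0.0565 × 10.1) / [10.1 × (0.699 × 7.56 − 0.0565) − 1] = 89.84 / 51.80 = 1.734 mg/L.
Observed yield with endogenous decay: Y_obs = Y / (1 + k_d·θ_c) = 0.699 / (1 + 0.0565 × 10.1) = 0.699 / 1.571 = 0.4450 g VSS/g BOD₅.
Q·(S₀ − S) = 1300 × (748 − 1.73) × 10⁻³ = 970.2 kg/d removed.
Net biomass production P_X = Y_obs × Q·(S₀ − S) = 0.4450 × 970.2 = 431.8 kg VSS/d.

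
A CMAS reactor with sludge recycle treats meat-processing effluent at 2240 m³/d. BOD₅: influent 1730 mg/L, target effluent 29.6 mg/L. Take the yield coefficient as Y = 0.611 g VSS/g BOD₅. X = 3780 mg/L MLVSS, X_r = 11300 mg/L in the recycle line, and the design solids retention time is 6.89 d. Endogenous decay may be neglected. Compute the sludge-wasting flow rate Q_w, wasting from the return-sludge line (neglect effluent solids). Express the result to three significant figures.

Q_w ≈ 206 m³/d

V·X = Y·Q·ΔS·θ_c gives V = 0.611 × 2240 × (1730 − 29.6) × 6.89 / 3780 = 4242 m³.
Wasting from the return line (neglecting effluent solids): Q_w = V·X / (θ_c·X_r) = 4242 × 3780 / (6.89 × 11300) = 206.0 m³/d.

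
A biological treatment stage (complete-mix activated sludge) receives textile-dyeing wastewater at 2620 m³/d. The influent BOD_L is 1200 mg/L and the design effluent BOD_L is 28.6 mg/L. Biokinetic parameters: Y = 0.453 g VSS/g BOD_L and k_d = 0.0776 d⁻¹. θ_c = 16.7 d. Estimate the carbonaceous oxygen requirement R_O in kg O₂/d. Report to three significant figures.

Y_obs = Y / (1 + k_d θ_c) = 0.453 / (1 + 0.0776 × 16.7) = 0.453 / 2.296 = 0.1973.
ΔS = 1200 − 28.6 = 1171 mg/L, so the substrate removal rate is 2620 × 1171/1000 = 3069 kg BOD_L/d.
Biomass synthesised: P_X = Y_obs × 3069 = 605.5 kg VSS/d.
R_O = Q·(S₀ − S) − 1.42·P_X = 3069 − 1.42 × 605.5 = 2209 kg O₂/d.

R_O ≈ 2210 kg O₂/d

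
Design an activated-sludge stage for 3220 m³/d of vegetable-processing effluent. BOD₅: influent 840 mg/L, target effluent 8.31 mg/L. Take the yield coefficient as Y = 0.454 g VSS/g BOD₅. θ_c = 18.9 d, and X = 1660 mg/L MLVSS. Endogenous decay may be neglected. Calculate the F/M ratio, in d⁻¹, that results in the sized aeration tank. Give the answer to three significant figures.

Biomass mass balance (decay neglected): V·X = Y·Q·(S₀ − S)·θ_c, so V = 0.454 × 3220 × (840 − 8.31) × 18.9 / 1660 = 13843 m³.
Food-to-microorganism ratio F/M = Q S₀ / (V X) = 3220 × 840 / (13843 × 1660) = 0.1177 d⁻¹.

F/M ≈ 0.118 d⁻¹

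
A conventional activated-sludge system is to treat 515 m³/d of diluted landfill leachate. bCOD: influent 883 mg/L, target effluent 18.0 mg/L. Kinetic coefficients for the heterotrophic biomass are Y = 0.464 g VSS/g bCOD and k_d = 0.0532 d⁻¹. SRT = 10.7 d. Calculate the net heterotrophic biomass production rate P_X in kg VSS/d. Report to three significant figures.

Y_obs = Y / (1 + k_d θ_c) = 0.464 / (1 + 0.0532 × 10.7) = 0.464 / 1.569 = 0.2957.
Q·(S₀ − S) = 515 × (883 − 18.0) × 10⁻³ = 445.5 kg/d removed.
So the net sludge growth is P_X = 0.2957 × 445.5 = 131.7 kg VSS/d.

P_X ≈ 132 kg VSS/d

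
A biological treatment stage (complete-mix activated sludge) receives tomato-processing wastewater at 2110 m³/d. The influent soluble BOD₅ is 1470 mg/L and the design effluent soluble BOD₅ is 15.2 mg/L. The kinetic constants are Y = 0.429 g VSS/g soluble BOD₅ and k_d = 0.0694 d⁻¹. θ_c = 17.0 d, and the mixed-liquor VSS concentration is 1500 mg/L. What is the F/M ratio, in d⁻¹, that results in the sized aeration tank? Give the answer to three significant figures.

F/M ≈ 0.302 d⁻¹

Rearranging the biomass balance for a CMAS with decay, V = Y·Q·ΔS·θ_c / [X·(1+k_d θ_c)] = 0.429 × 2110 × (1470 − 15.2) × 17.0 / [1500 × (1 + 0.0694 × 17.0)] = 2.24×10^7 / 3270 = 6847 m³.
F/M = applied load / biomass = Q·S₀/(V·X) = 2110 × 1470 / (6847 × 1500) = 0.3020 d⁻¹.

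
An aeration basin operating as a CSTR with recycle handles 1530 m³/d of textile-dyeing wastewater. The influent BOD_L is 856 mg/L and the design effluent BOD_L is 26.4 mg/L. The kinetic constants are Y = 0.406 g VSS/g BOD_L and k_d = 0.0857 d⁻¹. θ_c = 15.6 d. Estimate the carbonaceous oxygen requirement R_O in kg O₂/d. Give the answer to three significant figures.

R_O ≈ 956 kg O₂/d

Observed yield with endogenous decay: Y_obs = Y / (1 + k_d·θ_c) = 0.406 / (1 + 0.0857 × 15.6) = 0.406 / 2.337 = 0.1737 g VSS/g BOD_L.
Q·(S₀ − S) = 1530 × (856 − 26.4) × 10⁻³ = 1269 kg/d removed.
Net sludge production P_X = 0.1737 × 1269 = 220.5 kg VSS/d.
R_O = Q·(S₀ − S) − 1.42·P_X = 1269 − 1.42 × 220.5 = 956.2 kg O₂/d.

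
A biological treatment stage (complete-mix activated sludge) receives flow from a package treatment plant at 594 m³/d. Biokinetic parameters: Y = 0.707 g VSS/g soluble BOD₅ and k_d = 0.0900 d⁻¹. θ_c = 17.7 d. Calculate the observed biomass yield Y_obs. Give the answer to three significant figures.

Y_obs ≈ 0.273 g VSS/g soluble BOD₅

Y_obs = Y / (1 + k_d θ_c) = 0.707 / (1 + 0.0900 × 17.7) = 0.707 / 2.593 = 0.2727.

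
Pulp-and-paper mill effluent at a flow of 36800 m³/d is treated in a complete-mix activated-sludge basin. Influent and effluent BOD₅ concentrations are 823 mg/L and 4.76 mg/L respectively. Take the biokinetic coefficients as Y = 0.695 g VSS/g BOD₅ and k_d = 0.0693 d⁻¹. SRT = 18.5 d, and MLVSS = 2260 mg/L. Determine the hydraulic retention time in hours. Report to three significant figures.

From the SRT design equation V = Y Q (S₀−S) θ_c / [X (1 + k_d θ_c)] = 0.695 × 36800 × (823 − 4.76) × 18.5 / [2260 × (1 + 0.0693 × 18.5)] = 3.87×10^8 / 5157 = 75067 m³.
τ = V/Q = 75067/36800 = 2.040 d, or 48.96 h.

τ ≈ 49.0 h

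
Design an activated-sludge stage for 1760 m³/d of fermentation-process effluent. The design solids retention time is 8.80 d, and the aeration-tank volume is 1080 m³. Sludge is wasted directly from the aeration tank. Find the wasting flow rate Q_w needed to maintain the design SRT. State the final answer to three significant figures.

Q_w ≈ 123 m³/d

For wasting at MLVSS concentration, Q_w = V/θ_c = 1080/8.80 = 122.7 m³/d.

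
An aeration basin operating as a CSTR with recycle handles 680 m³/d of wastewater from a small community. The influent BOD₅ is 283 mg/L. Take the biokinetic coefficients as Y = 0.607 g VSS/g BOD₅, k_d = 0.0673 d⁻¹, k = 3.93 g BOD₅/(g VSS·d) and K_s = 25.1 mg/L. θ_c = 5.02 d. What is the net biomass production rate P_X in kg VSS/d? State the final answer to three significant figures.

For a completely mixed reactor with recycle the Lawrence–McCarty relation gives S = K_s·(1 + k_d·θ_c) / [θ_c·(Y·k − k_d) − 1] = 25.1 × (1 + 0.0673 × 5.02) / [5.02 × (0.607 × 3.93 − 0.0673) − 1] = 33.58 / 10.64 = 3.157 mg/L.
Correct the yield for decay: Y_obs = Y/(1 + k_d θ_c) = 0.607 / (1 + 0.0673 × 5.02) = 0.607 / 1.338 = 0.4537.
ΔS = 283 − 3.16 = 279.8 mg/L, so the substrate removal rate is 680 × 279.8/1000 = 190.3 kg BOD₅/d.
Net biomass production P_X = Y_obs × Q·(S₀ − S) = 0.4537 × 190.3 = 86.34 kg VSS/d.

P_X ≈ 86.3 kg VSS/d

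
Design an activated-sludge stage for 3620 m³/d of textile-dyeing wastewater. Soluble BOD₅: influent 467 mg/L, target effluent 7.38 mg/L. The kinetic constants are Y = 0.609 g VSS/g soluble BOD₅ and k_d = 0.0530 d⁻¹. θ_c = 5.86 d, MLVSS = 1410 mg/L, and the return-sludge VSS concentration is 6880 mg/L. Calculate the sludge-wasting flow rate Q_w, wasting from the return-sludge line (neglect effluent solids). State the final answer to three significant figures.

Steady-state biomass mass balance: V·X·(1 + k_d·θ_c) = Y·Q·(S₀ − S)·θ_c, so V = 0.609 × 3620 × (467 − 7.38) × 5.86 / [1410 × (1 + 0.0530 × 5.86)] = 5.94×10^6 / 1848 = 3213 m³.
Wasting from the return line (neglecting effluent solids): Q_w = V·X / (θ_c·X_r) = 3213 × 1410 / (5.86 × 6880) = 112.4 m³/d.

Q_w ≈ 112 m³/d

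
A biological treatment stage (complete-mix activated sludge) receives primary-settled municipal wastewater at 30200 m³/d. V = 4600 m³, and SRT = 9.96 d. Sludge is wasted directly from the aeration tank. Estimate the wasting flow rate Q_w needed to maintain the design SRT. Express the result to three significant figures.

Q_w ≈ 462 m³/d

Wasting from the aeration tank: Q_w = V / θ_c = 4600 / 9.96 = 461.8 m³/d.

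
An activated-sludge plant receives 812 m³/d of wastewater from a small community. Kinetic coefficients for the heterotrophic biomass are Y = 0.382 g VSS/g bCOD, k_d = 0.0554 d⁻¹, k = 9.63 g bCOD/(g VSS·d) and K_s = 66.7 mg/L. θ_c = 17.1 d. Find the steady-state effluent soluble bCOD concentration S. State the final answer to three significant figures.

S ≈ 2.13 mg/L

Effluent substrate depends only on kinetics and SRT: S = K_s(1 + k_d θ_c) / [θ_c(Yk − k_d) − 1] = 66.7 × (1 + 0.0554 × 17.1) / [17.1 × (0.382 × 9.63 − 0.0554) − 1] = 129.9 / 60.96 = 2.131 mg/L.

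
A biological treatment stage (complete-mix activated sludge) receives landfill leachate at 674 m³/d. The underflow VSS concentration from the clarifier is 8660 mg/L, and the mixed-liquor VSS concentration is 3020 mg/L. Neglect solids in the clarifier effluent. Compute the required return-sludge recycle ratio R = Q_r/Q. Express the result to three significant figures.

R ≈ 0.535

Mass balance around the secondary clarifier (neglecting effluent solids): R = X / (X_r − X) = 3020 / (8660 − 3020) = 0.5355.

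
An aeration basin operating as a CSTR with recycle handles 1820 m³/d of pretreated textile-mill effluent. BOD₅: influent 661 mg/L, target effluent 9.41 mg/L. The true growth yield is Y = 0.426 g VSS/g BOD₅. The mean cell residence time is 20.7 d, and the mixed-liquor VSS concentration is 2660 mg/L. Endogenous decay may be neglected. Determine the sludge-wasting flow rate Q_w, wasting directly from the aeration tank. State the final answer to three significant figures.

Q_w ≈ 190 m³/d

Biomass mass balance (decay neglected): V·X = Y·Q·(S₀ − S)·θ_c, so V = 0.426 × 1820 × (661 − 9.41) × 20.7 / 2660 = 3931 m³.
With mixed-liquor wasting, θ_c = V/Q_w, so Q_w = V/θ_c = 3931/20.7 = 189.9 m³/d.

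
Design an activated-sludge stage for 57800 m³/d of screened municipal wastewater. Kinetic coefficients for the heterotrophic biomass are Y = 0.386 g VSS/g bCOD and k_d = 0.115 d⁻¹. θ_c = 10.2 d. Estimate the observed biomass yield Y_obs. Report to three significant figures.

Y_obs ≈ 0.178 g VSS/g bCOD

Observed yield with endogenous decay: Y_obs = Y / (1 + k_d·θ_c) = 0.386 / (1 + 0.115 × 10.2) = 0.386 / 2.173 = 0.1776 g VSS/g bCOD.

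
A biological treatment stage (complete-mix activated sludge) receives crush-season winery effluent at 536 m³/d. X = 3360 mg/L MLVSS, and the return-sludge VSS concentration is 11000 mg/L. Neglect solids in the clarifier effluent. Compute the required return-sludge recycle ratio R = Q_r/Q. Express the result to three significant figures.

Solids balance on the clarifier gives (1+R)X = R·X_r, so R = X/(X_r − X) = 3360 / (11000 − 3360) = 0.4398.

R ≈ 0.440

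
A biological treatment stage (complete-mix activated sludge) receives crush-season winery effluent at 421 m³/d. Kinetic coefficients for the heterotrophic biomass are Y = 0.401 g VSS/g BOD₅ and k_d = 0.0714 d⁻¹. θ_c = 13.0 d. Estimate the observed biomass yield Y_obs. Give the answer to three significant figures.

Y_obs ≈ 0.208 g VSS/g BOD₅

Y_obs = Y / (1 + k_d θ_c) = 0.401 / (1 + 0.0714 × 13.0) = 0.401 / 1.928 = 0.2080.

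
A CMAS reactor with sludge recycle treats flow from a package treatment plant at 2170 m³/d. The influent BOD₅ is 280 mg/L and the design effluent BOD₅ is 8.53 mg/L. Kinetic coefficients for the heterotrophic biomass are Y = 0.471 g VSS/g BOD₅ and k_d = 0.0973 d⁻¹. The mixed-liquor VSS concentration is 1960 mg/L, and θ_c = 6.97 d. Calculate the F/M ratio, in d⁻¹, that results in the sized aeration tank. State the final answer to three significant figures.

F/M ≈ 0.527 d⁻¹

Rearranging the biomass balance for a CMAS with decay, V = Y·Q·ΔS·θ_c / [X·(1+k_d θ_c)] = 0.471 × 2170 × (280 − 8.53) × 6.97 / [1960 × (1 + 0.0973 × 6.97)] = 1.93×10^6 / 3289 = 587.9 m³.
Food-to-microorganism ratio F/M = Q S₀ / (V X) = 2170 × 280 / (587.9 × 1960) = 0.5273 d⁻¹.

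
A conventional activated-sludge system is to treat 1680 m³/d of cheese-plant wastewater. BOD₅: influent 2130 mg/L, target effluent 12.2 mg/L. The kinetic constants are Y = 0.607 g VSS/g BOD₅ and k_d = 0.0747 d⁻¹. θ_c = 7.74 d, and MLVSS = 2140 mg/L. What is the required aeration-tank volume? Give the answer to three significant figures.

Rearranging the biomass balance for a CMAS with decay, V = Y·Q·ΔS·θ_c / [X·(1+k_d θ_c)] = 0.607 × 1680 × (2130 − 12.2) × 7.74 / [2140 × (1 + 0.0747 × 7.74)] = 1.67×10^7 / 3377 = 4949 m³.

V ≈ 4950 m³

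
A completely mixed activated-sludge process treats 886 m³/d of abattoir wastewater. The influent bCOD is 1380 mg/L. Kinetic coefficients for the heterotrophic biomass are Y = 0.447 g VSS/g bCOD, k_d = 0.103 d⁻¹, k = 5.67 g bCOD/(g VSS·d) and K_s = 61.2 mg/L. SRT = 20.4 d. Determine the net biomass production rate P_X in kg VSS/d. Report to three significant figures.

From the Monod/SRT balance for a CMAS, S = K_s·(1+k_d θ_c)/[θ_c·(Y k − k_d) − 1] = 61.2 × (1 + 0.103 × 20.4) / [20.4 × (0.447 × 5.67 − 0.103) − 1] = 189.8 / 48.60 = 3.905 mg/L.
Observed yield with endogenous decay: Y_obs = Y / (1 + k_d·θ_c) = 0.447 / (1 + 0.103 × 20.4) = 0.447 / 3.101 = 0.1441 g VSS/g bCOD.
Mass of bCOD removed per day: Q(S₀ − S) = 886 × 1376 g/m³ = 1219 kg/d.
So the net sludge growth is P_X = 0.1441 × 1219 = 175.7 kg VSS/d.

P_X ≈ 176 kg VSS/d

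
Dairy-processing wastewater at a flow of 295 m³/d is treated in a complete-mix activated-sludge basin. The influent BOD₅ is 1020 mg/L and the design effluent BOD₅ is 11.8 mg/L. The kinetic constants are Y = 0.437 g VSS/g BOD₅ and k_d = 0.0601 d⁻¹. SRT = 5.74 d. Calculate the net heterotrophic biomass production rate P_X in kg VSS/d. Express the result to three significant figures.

Observed yield with endogenous decay: Y_obs = Y / (1 + k_d·θ_c) = 0.437 / (1 + 0.0601 × 5.74) = 0.437 / 1.345 = 0.3249 g VSS/g BOD₅.
Q·(S₀ − S) = 295 × (1020 − 11.8) × 10⁻³ = 297.4 kg/d removed.
Biomass produced: P_X = Y_obs·Q·ΔS = 0.3249 × 297.4 ≈ 96.64 kg VSS/d.

P_X ≈ 96.6 kg VSS/d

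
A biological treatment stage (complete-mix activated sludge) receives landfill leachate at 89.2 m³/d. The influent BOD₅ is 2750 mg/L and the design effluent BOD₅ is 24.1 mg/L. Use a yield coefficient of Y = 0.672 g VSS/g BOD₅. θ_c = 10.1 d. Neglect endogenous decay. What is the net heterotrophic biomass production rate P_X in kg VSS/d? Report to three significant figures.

P_X ≈ 163 kg VSS/d

Since k_d ≈ 0, Y_obs = Y = 0.672 g VSS/g BOD₅.
Q·(S₀ − S) = 89.2 × (2750 − 24.1) × 10⁻³ = 243.2 kg/d removed.
So the net sludge growth is P_X = 0.6720 × 243.2 = 163.4 kg VSS/d.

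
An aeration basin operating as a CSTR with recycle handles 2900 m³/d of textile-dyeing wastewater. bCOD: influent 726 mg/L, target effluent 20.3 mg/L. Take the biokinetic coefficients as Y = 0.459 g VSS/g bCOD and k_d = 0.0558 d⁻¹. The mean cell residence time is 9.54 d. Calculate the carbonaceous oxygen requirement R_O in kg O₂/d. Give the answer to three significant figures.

R_O ≈ 1180 kg O₂/d

Observed yield with endogenous decay: Y_obs = Y / (1 + k_d·θ_c) = 0.459 / (1 + 0.0558 × 9.54) = 0.459 / 1.532 = 0.2995 g VSS/g bCOD.
Substrate removed = Q·(S₀ − S) = 2900 m³/d × (726 − 20.3) g/m³ = 2.05×10^6 g/d = 2047 kg/d.
Net sludge production P_X = 0.2995 × 2047 = 613.0 kg VSS/d.
Carbonaceous O₂ demand = substrate oxidised − cell-mass equivalent = 2047 − 1.42 × 613.0 = 1176 kg O₂/d.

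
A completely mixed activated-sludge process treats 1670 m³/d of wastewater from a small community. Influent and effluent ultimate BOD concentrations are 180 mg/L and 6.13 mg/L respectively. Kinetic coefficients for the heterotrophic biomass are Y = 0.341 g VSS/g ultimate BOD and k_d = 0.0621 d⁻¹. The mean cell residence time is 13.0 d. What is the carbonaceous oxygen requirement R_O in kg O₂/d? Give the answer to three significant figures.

The observed yield is Y_obs = Y/(1 + k_d·θ_c) = 0.341 / (1 + 0.0621 × 13.0) = 0.341 / 1.807 = 0.1887 g VSS per g ultimate BOD removed.
Q·(S₀ − S) = 1670 × (180 − 6.13) × 10⁻³ = 290.4 kg/d removed.
Biomass synthesised: P_X = Y_obs × 290.4 = 54.79 kg VSS/d.
R_O = Q·ΔS − 1.42 P_X = 290.4 − 77.80 = 212.6 kg O₂/d.

R_O ≈ 213 kg O₂/d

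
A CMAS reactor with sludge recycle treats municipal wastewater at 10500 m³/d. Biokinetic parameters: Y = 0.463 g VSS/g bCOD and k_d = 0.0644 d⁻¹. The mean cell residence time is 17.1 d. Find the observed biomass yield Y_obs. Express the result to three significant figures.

The observed yield is Y_obs = Y/(1 + k_d·θ_c) = 0.463 / (1 + 0.0644 × 17.1) = 0.463 / 2.101 = 0.2203 g VSS per g bCOD removed.

Y_obs ≈ 0.220 g VSS/g bCOD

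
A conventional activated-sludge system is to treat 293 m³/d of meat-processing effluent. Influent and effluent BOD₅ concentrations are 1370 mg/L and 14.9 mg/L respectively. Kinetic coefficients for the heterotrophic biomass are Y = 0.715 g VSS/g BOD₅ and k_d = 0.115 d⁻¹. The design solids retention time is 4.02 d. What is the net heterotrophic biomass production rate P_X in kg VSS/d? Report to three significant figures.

The observed yield is Y_obs = Y/(1 + k_d·θ_c) = 0.715 / (1 + 0.115 × 4.02) = 0.715 / 1.462 = 0.4890 g VSS per g BOD₅ removed.
Mass of BOD₅ removed per day: Q(S₀ − S) = 293 × 1355 g/m³ = 397.0 kg/d.
Net biomass production P_X = Y_obs × Q·(S₀ − S) = 0.4890 × 397.0 = 194.1 kg VSS/d.

P_X ≈ 194 kg VSS/d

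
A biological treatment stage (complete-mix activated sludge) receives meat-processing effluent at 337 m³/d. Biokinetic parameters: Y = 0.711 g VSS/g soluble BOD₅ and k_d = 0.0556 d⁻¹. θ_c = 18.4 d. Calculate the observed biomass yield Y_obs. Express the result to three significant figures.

Y_obs ≈ 0.351 g VSS/g soluble BOD₅

Y_obs = Y / (1 + k_d θ_c) = 0.711 / (1 + 0.0556 × 18.4) = 0.711 / 2.023 = 0.3515.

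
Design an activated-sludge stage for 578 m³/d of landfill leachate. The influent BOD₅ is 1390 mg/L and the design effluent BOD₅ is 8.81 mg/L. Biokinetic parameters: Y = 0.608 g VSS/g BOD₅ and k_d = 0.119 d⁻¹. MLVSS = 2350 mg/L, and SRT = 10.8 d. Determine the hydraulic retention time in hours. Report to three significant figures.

τ ≈ 40.5 h

Steady-state biomass mass balance: V·X·(1 + k_d·θ_c) = Y·Q·(S₀ − S)·θ_c, so V = 0.608 × 578 × (1390 − 8.81) × 10.8 / [2350 × (1 + 0.119 × 10.8)] = 5.24×10^6 / 5370 = 976.1 m³.
HRT = V/Q = 976.1 m³ / 578 m³·d⁻¹ = 1.689 d × 24 = 40.53 h.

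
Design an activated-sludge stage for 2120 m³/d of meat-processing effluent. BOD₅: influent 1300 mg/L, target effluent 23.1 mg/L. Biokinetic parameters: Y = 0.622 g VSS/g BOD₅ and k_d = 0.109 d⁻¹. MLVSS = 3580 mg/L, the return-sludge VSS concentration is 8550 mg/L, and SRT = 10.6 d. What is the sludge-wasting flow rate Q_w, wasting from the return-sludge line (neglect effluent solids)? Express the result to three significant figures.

Q_w ≈ 91.4 m³/d

From the SRT design equation V = Y Q (S₀−S) θ_c / [X (1 + k_d θ_c)] = 0.622 × 2120 × (1300 − 23.1) × 10.6 / [3580 × (1 + 0.109 × 10.6)] = 1.78×10^7 / 7716 = 2313 m³.
Wasting from the return line (neglecting effluent solids): Q_w = V·X / (θ_c·X_r) = 2313 × 3580 / (10.6 × 8550) = 91.37 m³/d.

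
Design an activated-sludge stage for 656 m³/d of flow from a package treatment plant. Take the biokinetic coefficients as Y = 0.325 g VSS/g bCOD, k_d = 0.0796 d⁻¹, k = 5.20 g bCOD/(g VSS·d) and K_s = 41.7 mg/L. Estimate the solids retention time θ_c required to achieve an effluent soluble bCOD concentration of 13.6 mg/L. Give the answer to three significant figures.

Specific growth rate at S = 13.6 mg/L: μ = YkS/(K_s+S) = 0.325·5.20·13.6/(41.7+13.6) = 0.4156 d⁻¹.
Then 1/θ_c = μ − k_d = 0.4156 − 0.0796 = 0.3360 d⁻¹, giving θ_c = 2.976 d.

θ_c ≈ 2.98 d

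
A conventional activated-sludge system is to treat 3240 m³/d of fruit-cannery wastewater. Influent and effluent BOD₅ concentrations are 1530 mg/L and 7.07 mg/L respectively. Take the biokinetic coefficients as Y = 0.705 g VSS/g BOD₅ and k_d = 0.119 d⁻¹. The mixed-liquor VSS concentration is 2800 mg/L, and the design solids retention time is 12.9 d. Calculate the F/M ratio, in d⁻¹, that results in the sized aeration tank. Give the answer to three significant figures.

F/M ≈ 0.280 d⁻¹

Rearranging the biomass balance for a CMAS with decay, V = Y·Q·ΔS·θ_c / [X·(1+k_d θ_c)] = 0.705 × 3240 × (1530 − 7.07) × 12.9 / [2800 × (1 + 0.119 × 12.9)] = 4.49×10^7 / 7098 = 6322 m³.
F/M = Q·S₀ / (V·X) = 3240 × 1530 / (6322 × 2800) = 0.2800 g BOD₅·(g VSS·d)⁻¹.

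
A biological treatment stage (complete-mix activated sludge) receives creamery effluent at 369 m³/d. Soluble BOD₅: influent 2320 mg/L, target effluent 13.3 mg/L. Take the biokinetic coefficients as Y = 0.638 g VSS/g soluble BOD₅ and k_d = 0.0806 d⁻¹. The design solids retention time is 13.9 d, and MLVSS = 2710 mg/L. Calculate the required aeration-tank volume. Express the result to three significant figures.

From the SRT design equation V = Y Q (S₀−S) θ_c / [X (1 + k_d θ_c)] = 0.638 × 369 × (2320 − 13.3) × 13.9 / [2710 × (1 + 0.0806 × 13.9)] = 7.55×10^6 / 5746 = 1314 m³.

V ≈ 1310 m³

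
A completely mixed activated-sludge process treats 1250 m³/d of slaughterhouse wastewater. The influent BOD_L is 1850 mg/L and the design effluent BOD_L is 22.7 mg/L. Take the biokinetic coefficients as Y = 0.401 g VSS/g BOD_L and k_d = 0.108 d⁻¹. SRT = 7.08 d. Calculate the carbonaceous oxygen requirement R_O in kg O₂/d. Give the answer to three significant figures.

R_O ≈ 1550 kg O₂/d

Y_obs = Y / (1 + k_d θ_c) = 0.401 / (1 + 0.108 × 7.08) = 0.401 / 1.765 = 0.2272.
Q·(S₀ − S) = 1250 × (1850 − 22.7) × 10⁻³ = 2284 kg/d removed.
Biomass synthesised: P_X = Y_obs × 2284 = 519.0 kg VSS/d.
R_O = Q·(S₀ − S) − 1.42·P_X = 2284 − 1.42 × 519.0 = 1547 kg O₂/d.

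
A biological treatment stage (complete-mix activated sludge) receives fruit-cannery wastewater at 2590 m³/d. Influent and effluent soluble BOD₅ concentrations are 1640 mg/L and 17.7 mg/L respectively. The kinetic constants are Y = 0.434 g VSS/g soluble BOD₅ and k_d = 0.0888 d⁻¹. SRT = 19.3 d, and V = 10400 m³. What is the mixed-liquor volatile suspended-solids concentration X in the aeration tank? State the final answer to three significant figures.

X = Y·Q·ΔS·θ_c / [V·(1 + k_d θ_c)] = 0.434 × 2590 × (1640 − 17.7) × 19.3 / [10400 × (1 + 0.0888 × 19.3)] = 1247 mg/L.

X ≈ 1250 mg/L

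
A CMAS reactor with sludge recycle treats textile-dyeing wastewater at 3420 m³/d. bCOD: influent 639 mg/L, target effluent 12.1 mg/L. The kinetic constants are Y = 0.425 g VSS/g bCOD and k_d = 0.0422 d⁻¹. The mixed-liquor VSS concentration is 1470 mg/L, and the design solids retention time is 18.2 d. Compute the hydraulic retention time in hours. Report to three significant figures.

τ ≈ 44.8 h

From the SRT design equation V = Y Q (S₀−S) θ_c / [X (1 + k_d θ_c)] = 0.425 × 3420 × (639 − 12.1) × 18.2 / [1470 × (1 + 0.0422 × 18.2)] = 1.66×10^7 / 2599 = 6381 m³.
Hydraulic retention time τ = V/Q = 6381 / 3420 = 1.866 d = 44.78 h.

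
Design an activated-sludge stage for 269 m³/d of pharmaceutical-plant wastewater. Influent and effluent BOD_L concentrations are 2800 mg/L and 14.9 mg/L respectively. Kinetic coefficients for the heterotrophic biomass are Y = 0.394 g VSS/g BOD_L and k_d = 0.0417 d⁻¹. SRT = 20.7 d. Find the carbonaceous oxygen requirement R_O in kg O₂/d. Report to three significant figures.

Correct the yield for decay: Y_obs = Y/(1 + k_d θ_c) = 0.394 / (1 + 0.0417 × 20.7) = 0.394 / 1.863 = 0.2115.
ΔS = 2800 − 14.9 = 2785 mg/L, so the substrate removal rate is 269 × 2785/1000 = 749.2 kg BOD_L/d.
Biomass synthesised: P_X = Y_obs × 749.2 = 158.4 kg VSS/d.
R_O = Q·ΔS − 1.42 P_X = 749.2 − 225.0 = 524.2 kg O₂/d.

R_O ≈ 524 kg O₂/d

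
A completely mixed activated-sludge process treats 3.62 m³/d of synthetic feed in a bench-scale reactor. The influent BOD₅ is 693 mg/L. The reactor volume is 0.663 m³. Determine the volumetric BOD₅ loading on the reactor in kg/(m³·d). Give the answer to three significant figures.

L_v ≈ 3.78 kg BOD₅/(m³·d)

Applied BOD₅ load per unit volume = Q·S₀/V = (3.62 × 693/1000)/0.6630 = 3.784 kg BOD₅·m⁻³·d⁻¹.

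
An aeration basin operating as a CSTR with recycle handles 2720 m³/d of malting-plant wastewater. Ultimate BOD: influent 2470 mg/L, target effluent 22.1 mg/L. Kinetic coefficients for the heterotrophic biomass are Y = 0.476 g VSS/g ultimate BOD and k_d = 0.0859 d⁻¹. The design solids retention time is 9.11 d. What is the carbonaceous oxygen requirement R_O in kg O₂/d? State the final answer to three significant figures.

R_O ≈ 4130 kg O₂/d

Correct the yield for decay: Y_obs = Y/(1 + k_d θ_c) = 0.476 / (1 + 0.0859 × 9.11) = 0.476 / 1.783 = 0.2670.
Substrate removed = Q·(S₀ − S) = 2720 m³/d × (2470 − 22.1) g/m³ = 6.66×10^6 g/d = 6658 kg/d.
Net sludge production P_X = 0.2670 × 6658 = 1778 kg VSS/d.
R_O = Q·ΔS − 1.42 P_X = 6658 − 2525 = 4134 kg O₂/d.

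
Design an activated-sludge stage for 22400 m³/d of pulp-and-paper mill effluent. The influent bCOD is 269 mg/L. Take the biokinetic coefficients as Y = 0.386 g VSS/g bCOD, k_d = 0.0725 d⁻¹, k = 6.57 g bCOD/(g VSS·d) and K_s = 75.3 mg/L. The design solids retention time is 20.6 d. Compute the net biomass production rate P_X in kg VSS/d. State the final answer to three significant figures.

For a completely mixed reactor with recycle the Lawrence–McCarty relation gives S = K_s·(1 + k_d·θ_c) / [θ_c·(Y·k − k_d) − 1] = 75.3 × (1 + 0.0725 × 20.6) / [20.6 × (0.386 × 6.57 − 0.0725) − 1] = 187.8 / 49.75 = 3.774 mg/L.
Correct the yield for decay: Y_obs = Y/(1 + k_d θ_c) = 0.386 / (1 + 0.0725 × 20.6) = 0.386 / 2.494 = 0.1548.
Mass of bCOD removed per day: Q(S₀ − S) = 22400 × 265.2 g/m³ = 5941 kg/d.
Biomass produced: P_X = Y_obs·Q·ΔS = 0.1548 × 5941 ≈ 919.7 kg VSS/d.

P_X ≈ 920 kg VSS/d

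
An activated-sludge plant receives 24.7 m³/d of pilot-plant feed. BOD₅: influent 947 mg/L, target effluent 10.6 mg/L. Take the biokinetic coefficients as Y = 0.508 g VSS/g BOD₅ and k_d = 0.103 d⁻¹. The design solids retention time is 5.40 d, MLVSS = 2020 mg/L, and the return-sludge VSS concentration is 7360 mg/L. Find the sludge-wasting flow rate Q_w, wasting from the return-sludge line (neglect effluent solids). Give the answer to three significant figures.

Q_w ≈ 1.03 m³/d

Rearranging the biomass balance for a CMAS with decay, V = Y·Q·ΔS·θ_c / [X·(1+k_d θ_c)] = 0.508 × 24.7 × (947 − 10.6) × 5.40 / [2020 × (1 + 0.103 × 5.40)] = 6.34×10^4 / 3144 = 20.18 m³.
Wasting from the return line (neglecting effluent solids): Q_w = V·X / (θ_c·X_r) = 20.18 × 2020 / (5.40 × 7360) = 1.026 m³/d.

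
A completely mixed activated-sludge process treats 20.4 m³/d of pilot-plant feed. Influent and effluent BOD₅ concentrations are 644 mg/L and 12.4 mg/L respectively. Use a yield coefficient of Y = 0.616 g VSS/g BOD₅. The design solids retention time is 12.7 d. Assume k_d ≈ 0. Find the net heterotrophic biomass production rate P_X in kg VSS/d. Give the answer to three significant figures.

With endogenous decay neglected, the observed yield equals the true yield: Y_obs = Y = 0.616 g VSS/g BOD₅.
Q·(S₀ − S) = 20.4 × (644 − 12.4) × 10⁻³ = 12.88 kg/d removed.
So the net sludge growth is P_X = 0.6160 × 12.88 = 7.937 kg VSS/d.

P_X ≈ 7.94 kg VSS/d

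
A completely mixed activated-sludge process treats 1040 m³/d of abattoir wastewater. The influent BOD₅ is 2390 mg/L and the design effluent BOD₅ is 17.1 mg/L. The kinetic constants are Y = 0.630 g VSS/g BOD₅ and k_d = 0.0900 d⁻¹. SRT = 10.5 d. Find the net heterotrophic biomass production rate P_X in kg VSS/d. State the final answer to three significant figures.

P_X ≈ 799 kg VSS/d

Y_obs = Y / (1 + k_d θ_c) = 0.630 / (1 + 0.0900 × 10.5) = 0.630 / 1.945 = 0.3239.
Substrate removed = Q·(S₀ − S) = 1040 m³/d × (2390 − 17.1) g/m³ = 2.47×10^6 g/d = 2468 kg/d.
Net biomass production P_X = Y_obs × Q·(S₀ − S) = 0.3239 × 2468 = 799.3 kg VSS/d.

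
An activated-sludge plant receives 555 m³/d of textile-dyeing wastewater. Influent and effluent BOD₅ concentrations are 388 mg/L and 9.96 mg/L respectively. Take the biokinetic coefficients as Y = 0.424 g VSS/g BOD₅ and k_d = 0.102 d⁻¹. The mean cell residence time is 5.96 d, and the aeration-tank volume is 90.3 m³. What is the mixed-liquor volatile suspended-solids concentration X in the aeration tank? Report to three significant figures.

From V·X·(1 + k_d·θ_c) = Y·Q·(S₀ − S)·θ_c: X = 0.424 × 555 × (388 − 9.96) × 5.96 / [90.3 × (1 + 0.102 × 5.96)] = 3652 mg/L.

X ≈ 3650 mg/L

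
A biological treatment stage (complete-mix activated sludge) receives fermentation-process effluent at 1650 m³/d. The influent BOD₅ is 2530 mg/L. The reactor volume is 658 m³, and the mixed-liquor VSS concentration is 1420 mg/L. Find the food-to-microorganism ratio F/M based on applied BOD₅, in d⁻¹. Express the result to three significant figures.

F/M ≈ 4.47 d⁻¹

F/M = applied load / biomass = Q·S₀/(V·X) = 1650 × 2530 / (658.0 × 1420) = 4.468 d⁻¹.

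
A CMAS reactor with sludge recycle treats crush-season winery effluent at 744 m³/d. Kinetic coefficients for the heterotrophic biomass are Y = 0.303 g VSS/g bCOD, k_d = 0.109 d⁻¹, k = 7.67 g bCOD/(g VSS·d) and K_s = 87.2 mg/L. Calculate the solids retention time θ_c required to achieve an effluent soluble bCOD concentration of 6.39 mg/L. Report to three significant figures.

θ_c ≈ 20.1 d

Specific growth rate at S = 6.39 mg/L: μ = YkS/(K_s+S) = 0.303·7.67·6.39/(87.2+6.39) = 0.1587 d⁻¹.
Then 1/θ_c = μ − k_d = 0.1587 − 0.109 = 0.04968 d⁻¹, giving θ_c = 20.13 d.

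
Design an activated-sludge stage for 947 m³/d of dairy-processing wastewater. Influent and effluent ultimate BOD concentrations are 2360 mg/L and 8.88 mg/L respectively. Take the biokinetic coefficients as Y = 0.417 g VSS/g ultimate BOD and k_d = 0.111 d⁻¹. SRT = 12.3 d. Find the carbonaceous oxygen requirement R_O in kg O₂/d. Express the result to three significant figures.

R_O ≈ 1670 kg O₂/d

Correct the yield for decay: Y_obs = Y/(1 + k_d θ_c) = 0.417 / (1 + 0.111 × 12.3) = 0.417 / 2.365 = 0.1763.
ΔS = 2360 − 8.88 = 2351 mg/L, so the substrate removal rate is 947 × 2351/1000 = 2227 kg ultimate BOD/d.
Biomass synthesised: P_X = Y_obs × 2227 = 392.5 kg VSS/d.
Carbonaceous O₂ demand = substrate oxidised − cell-mass equivalent = 2227 − 1.42 × 392.5 = 1669 kg O₂/d.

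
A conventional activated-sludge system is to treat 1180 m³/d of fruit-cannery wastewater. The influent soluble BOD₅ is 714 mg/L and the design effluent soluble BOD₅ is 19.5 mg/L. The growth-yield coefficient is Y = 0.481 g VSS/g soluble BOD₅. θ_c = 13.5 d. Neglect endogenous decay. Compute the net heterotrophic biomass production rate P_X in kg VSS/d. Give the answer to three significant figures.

No decay correction is needed, so Y_obs = Y = 0.481.
Substrate removed = Q·(S₀ − S) = 1180 m³/d × (714 − 19.5) g/m³ = 8.2×10^5 g/d = 819.5 kg/d.
Net biomass production P_X = Y_obs × Q·(S₀ − S) = 0.4810 × 819.5 = 394.2 kg VSS/d.

P_X ≈ 394 kg VSS/d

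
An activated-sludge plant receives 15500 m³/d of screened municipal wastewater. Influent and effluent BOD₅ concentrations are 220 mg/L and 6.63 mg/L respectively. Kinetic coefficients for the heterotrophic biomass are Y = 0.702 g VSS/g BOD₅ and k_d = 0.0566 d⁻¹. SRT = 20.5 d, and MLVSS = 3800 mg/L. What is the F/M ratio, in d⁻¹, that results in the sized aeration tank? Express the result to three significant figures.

Rearranging the biomass balance for a CMAS with decay, V = Y·Q·ΔS·θ_c / [X·(1+k_d θ_c)] = 0.702 × 15500 × (220 − 6.63) × 20.5 / [3800 × (1 + 0.0566 × 20.5)] = 4.76×10^7 / 8209 = 5798 m³.
F/M = applied load / biomass = Q·S₀/(V·X) = 15500 × 220 / (5798 × 3800) = 0.1548 d⁻¹.

F/M ≈ 0.155 d⁻¹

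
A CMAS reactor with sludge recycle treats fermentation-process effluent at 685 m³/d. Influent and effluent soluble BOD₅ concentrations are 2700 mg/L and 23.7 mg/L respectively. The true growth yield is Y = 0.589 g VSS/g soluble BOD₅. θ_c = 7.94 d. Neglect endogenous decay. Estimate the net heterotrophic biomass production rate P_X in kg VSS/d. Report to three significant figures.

P_X ≈ 1080 kg VSS/d

Since k_d ≈ 0, Y_obs = Y = 0.589 g VSS/g soluble BOD₅.
ΔS = 2700 − 23.7 = 2676 mg/L, so the substrate removal rate is 685 × 2676/1000 = 1833 kg soluble BOD₅/d.
So the net sludge growth is P_X = 0.5890 × 1833 = 1080 kg VSS/d.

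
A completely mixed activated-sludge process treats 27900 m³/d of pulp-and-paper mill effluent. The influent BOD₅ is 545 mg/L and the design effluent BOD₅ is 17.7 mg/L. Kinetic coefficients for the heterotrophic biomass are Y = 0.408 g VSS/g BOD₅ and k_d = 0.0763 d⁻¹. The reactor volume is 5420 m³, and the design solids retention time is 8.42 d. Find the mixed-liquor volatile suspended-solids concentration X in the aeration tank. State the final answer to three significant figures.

X = Y·Q·ΔS·θ_c / [V·(1 + k_d θ_c)] = 0.408 × 27900 × (545 − 17.7) × 8.42 / [5420 × (1 + 0.0763 × 8.42)] = 5677 mg/L.

X ≈ 5680 mg/L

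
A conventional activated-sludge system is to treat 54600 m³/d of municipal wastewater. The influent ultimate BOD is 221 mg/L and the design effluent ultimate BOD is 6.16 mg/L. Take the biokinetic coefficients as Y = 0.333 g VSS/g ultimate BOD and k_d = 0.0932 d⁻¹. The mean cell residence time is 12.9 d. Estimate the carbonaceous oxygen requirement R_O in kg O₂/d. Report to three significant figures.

R_O ≈ 9210 kg O₂/d

Y_obs = Y / (1 + k_d θ_c) = 0.333 / (1 + 0.0932 × 12.9) = 0.333 / 2.202 = 0.1512.
Mass of ultimate BOD removed per day: Q(S₀ − S) = 54600 × 214.8 g/m³ = 11730 kg/d.
Net sludge production P_X = 0.1512 × 11730 = 1774 kg VSS/d.
Carbonaceous O₂ demand = substrate oxidised − cell-mass equivalent = 11730 − 1.42 × 1774 = 9212 kg O₂/d.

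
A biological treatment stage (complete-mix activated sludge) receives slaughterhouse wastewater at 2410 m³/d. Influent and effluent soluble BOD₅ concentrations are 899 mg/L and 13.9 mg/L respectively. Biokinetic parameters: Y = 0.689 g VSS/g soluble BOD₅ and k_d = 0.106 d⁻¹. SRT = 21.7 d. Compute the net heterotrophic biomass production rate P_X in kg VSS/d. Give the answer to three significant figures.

P_X ≈ 445 kg VSS/d

Correct the yield for decay: Y_obs = Y/(1 + k_d θ_c) = 0.689 / (1 + 0.106 × 21.7) = 0.689 / 3.300 = 0.2088.
ΔS = 899 − 13.9 = 885.1 mg/L, so the substrate removal rate is 2410 × 885.1/1000 = 2133 kg soluble BOD₅/d.
Net biomass production P_X = Y_obs × Q·(S₀ − S) = 0.2088 × 2133 = 445.3 kg VSS/d.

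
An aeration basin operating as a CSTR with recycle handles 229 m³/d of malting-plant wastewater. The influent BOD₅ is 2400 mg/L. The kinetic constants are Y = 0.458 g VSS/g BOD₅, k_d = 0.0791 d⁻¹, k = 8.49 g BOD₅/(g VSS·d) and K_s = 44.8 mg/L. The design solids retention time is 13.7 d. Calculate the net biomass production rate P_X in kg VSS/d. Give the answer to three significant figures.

For a completely mixed reactor with recycle the Lawrence–McCarty relation gives S = K_s·(1 + k_d·θ_c) / [θ_c·(Y·k − k_d) − 1] = 44.8 × (1 + 0.0791 × 13.7) / [13.7 × (0.458 × 8.49 − 0.0791) − 1] = 93.35 / 51.19 = 1.824 mg/L.
The observed yield is Y_obs = Y/(1 + k_d·θ_c) = 0.458 / (1 + 0.0791 × 13.7) = 0.458 / 2.084 = 0.2198 g VSS per g BOD₅ removed.
Substrate removed = Q·(S₀ − S) = 229 m³/d × (2400 − 1.82) g/m³ = 5.49×10^5 g/d = 549.2 kg/d.
So the net sludge growth is P_X = 0.2198 × 549.2 = 120.7 kg VSS/d.

P_X ≈ 121 kg VSS/d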